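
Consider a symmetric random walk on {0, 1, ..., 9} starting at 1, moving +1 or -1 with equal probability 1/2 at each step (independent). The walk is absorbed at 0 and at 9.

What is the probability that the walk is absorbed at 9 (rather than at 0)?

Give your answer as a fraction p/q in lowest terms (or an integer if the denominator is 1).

Answer: 1/9

Derivation:
Symmetric walk (p = 1/2): the harmonic-function argument gives P(hit 9 before 0 | start at 1) = a/N.
P = 1/9 = 1/9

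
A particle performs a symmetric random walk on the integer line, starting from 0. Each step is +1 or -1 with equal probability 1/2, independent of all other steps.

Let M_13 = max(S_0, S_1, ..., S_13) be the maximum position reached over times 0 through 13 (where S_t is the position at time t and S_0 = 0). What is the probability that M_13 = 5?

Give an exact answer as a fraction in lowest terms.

Let M_13 = max(S_0,...,S_13). Use the reflection principle: for j ≥ 1, #{paths with M_13 ≥ j} = #{S_13 ≥ j} + #{S_13 ≥ j+1}.
By reflection, #{M_13 ≥ 5} = #{S_13 ≥ 5} + #{S_13 ≥ 6} = 1093 + 378 = 1471.
#{M_13 ≥ 6} = #{S_13 ≥ 6} + #{S_13 ≥ 7} = 378 + 378 = 756.
#{M_13 = 5} = 1471 - 756 = 715.
P(M_13 = 5) = 715/8192 = 715/8192

Answer: 715/8192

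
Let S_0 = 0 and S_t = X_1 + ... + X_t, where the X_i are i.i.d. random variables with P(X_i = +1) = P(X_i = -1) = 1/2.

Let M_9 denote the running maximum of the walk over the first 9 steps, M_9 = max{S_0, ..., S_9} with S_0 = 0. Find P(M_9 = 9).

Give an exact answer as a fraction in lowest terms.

Let M_9 = max(S_0,...,S_9). Use the reflection principle: for j ≥ 1, #{paths with M_9 ≥ j} = #{S_9 ≥ j} + #{S_9 ≥ j+1}.
By reflection, #{M_9 ≥ 9} = #{S_9 ≥ 9} + #{S_9 ≥ 10} = 1 + 0 = 1.
#{M_9 ≥ 10} = #{S_9 ≥ 10} + #{S_9 ≥ 11} = 0 + 0 = 0.
#{M_9 = 9} = 1 - 0 = 1.
P(M_9 = 9) = 1/512 = 1/512

Answer: 1/512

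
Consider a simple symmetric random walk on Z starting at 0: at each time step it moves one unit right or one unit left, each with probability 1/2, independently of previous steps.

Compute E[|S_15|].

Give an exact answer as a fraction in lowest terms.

Answer: 6435/2048

Derivation:
S_15 takes values m ≡ 1 (mod 2) with |m| ≤ 15; P(S_15=m) = C(15,(15+m)/2)/2^15.
Total paths: 2^15 = 32768
Distribution: P(S=-15)=1/32768, P(S=-13)=15/32768, P(S=-11)=105/32768, P(S=-9)=455/32768, P(S=-7)=1365/32768, P(S=-5)=3003/32768, P(S=-3)=5005/32768, P(S=-1)=6435/32768, P(S=1)=6435/32768, P(S=3)=5005/32768, P(S=5)=3003/32768, P(S=7)=1365/32768, P(S=9)=455/32768, P(S=11)=105/32768, P(S=13)=15/32768, P(S=15)=1/32768
E[|S_15|] = Σ_m |m|·P(S_15=m) = 102960/32768 = 6435/2048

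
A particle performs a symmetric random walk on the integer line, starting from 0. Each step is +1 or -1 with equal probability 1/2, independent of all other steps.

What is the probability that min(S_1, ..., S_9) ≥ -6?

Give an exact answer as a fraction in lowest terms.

Let f(t,s) = #length-t paths at position s with S_1..S_t all ≥ -6.
f(t,s) = f(t-1,s-1) + f(t-1,s+1) for s ≥ -6; f(t,s) = 0 for s < -6.
t=0: f(0,0)=1
t=1: f(1,-1)=1 f(1,1)=1
t=2: f(2,-2)=1 f(2,0)=2 f(2,2)=1
t=3: f(3,-3)=1 f(3,-1)=3 f(3,1)=3 f(3,3)=1
t=4: f(4,-4)=1 f(4,-2)=4 f(4,0)=6 f(4,2)=4 f(4,4)=1
t=5: f(5,-5)=1 f(5,-3)=5 f(5,-1)=10 f(5,1)=10 f(5,3)=5 f(5,5)=1
t=6: f(6,-6)=1 f(6,-4)=6 f(6,-2)=15 f(6,0)=20 f(6,2)=15 f(6,4)=6 f(6,6)=1
t=7: f(7,-5)=7 f(7,-3)=21 f(7,-1)=35 f(7,1)=35 f(7,3)=21 f(7,5)=7 f(7,7)=1
t=8: f(8,-6)=7 f(8,-4)=28 f(8,-2)=56 f(8,0)=70 f(8,2)=56 f(8,4)=28 f(8,6)=8 f(8,8)=1
t=9: f(9,-5)=35 f(9,-3)=84 f(9,-1)=126 f(9,1)=126 f(9,3)=84 f(9,5)=36 f(9,7)=9 f(9,9)=1
Σ_s f(9,s) = 501
P = 501/512 = 501/512

Answer: 501/512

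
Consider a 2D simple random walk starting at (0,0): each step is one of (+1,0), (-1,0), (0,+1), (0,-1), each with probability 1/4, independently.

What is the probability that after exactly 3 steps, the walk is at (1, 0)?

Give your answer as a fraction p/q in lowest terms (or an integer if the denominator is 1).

Answer: 9/64

Derivation:
Let h be the number of horizontal steps (so 3-h are vertical). To end at (1,0) need (h+1)/2 right-steps and ((3-h)+0)/2 up-steps.
Sum over h with 1 ≤ h ≤ 3, h ≡ 1 (mod 2), 3-h ≡ 0 (mod 2):
h=1: C(3,1)·C(1,1)·C(2,1) = 3·1·2 = 6
h=3: C(3,3)·C(3,2)·C(0,0) = 1·3·1 = 3
Total favorable: 9
Total paths: 4^3 = 64
P = 9/64 = 9/64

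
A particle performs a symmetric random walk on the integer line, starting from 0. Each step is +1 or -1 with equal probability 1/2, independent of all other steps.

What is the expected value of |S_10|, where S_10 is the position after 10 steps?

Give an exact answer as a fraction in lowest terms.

S_10 takes values m ≡ 0 (mod 2) with |m| ≤ 10; P(S_10=m) = C(10,(10+m)/2)/2^10.
Total paths: 2^10 = 1024
Distribution: P(S=-10)=1/1024, P(S=-8)=10/1024, P(S=-6)=45/1024, P(S=-4)=120/1024, P(S=-2)=210/1024, P(S=0)=252/1024, P(S=2)=210/1024, P(S=4)=120/1024, P(S=6)=45/1024, P(S=8)=10/1024, P(S=10)=1/1024
E[|S_10|] = Σ_m |m|·P(S_10=m) = 2520/1024 = 315/128

Answer: 315/128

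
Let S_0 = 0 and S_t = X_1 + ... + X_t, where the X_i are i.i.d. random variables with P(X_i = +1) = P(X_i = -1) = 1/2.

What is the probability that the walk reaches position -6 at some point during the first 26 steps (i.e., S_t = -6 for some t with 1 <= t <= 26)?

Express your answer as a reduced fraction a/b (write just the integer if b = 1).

Count via complement. Let g(t,s) = #length-t paths at position s with S_1..S_t all ≠ -6.
g(t,s) = g(t-1,s-1) + g(t-1,s+1) for s ≠ -6; g(t,-6) = 0.
t=0: g(0,0)=1
t=1: g(1,-1)=1 g(1,1)=1
t=2: g(2,-2)=1 g(2,0)=2 g(2,2)=1
t=3: g(3,-3)=1 g(3,-1)=3 g(3,1)=3 g(3,3)=1
t=4: g(4,-4)=1 g(4,-2)=4 g(4,0)=6 g(4,2)=4 g(4,4)=1
t=5: g(5,-5)=1 g(5,-3)=5 g(5,-1)=10 g(5,1)=10 g(5,3)=5 g(5,5)=1
t=6: g(6,-4)=6 g(6,-2)=15 g(6,0)=20 g(6,2)=15 g(6,4)=6 g(6,6)=1
t=7: g(7,-5)=6 g(7,-3)=21 g(7,-1)=35 g(7,1)=35 g(7,3)=21 g(7,5)=7 g(7,7)=1
t=8: g(8,-4)=27 g(8,-2)=56 g(8,0)=70 g(8,2)=56 g(8,4)=28 g(8,6)=8 g(8,8)=1
t=9: g(9,-5)=27 g(9,-3)=83 g(9,-1)=126 g(9,1)=126 g(9,3)=84 g(9,5)=36 g(9,7)=9 g(9,9)=1
t=10: g(10,-4)=110 g(10,-2)=209 g(10,0)=252 g(10,2)=210 g(10,4)=120 g(10,6)=45 g(10,8)=10 g(10,10)=1
t=11: g(11,-5)=110 g(11,-3)=319 g(11,-1)=461 g(11,1)=462 g(11,3)=330 g(11,5)=165 g(11,7)=55 g(11,9)=11 g(11,11)=1
t=12: g(12,-4)=429 g(12,-2)=780 g(12,0)=923 g(12,2)=792 g(12,4)=495 g(12,6)=220 g(12,8)=66 g(12,10)=12 g(12,12)=1
t=13: g(13,-5)=429 g(13,-3)=1209 g(13,-1)=1703 g(13,1)=1715 g(13,3)=1287 g(13,5)=715 g(13,7)=286 g(13,9)=78 g(13,11)=13 g(13,13)=1
t=14: g(14,-4)=1638 g(14,-2)=2912 g(14,0)=3418 g(14,2)=3002 g(14,4)=2002 g(14,6)=1001 g(14,8)=364 g(14,10)=91 g(14,12)=14 g(14,14)=1
t=15: g(15,-5)=1638 g(15,-3)=4550 g(15,-1)=6330 g(15,1)=6420 g(15,3)=5004 g(15,5)=3003 g(15,7)=1365 g(15,9)=455 g(15,11)=105 g(15,13)=15 g(15,15)=1
t=16: g(16,-4)=6188 g(16,-2)=10880 g(16,0)=12750 g(16,2)=11424 g(16,4)=8007 g(16,6)=4368 g(16,8)=1820 g(16,10)=560 g(16,12)=120 g(16,14)=16 g(16,16)=1
t=17: g(17,-5)=6188 g(17,-3)=17068 g(17,-1)=23630 g(17,1)=24174 g(17,3)=19431 g(17,5)=12375 g(17,7)=6188 g(17,9)=2380 g(17,11)=680 g(17,13)=136 g(17,15)=17 g(17,17)=1
t=18: g(18,-4)=23256 g(18,-2)=40698 g(18,0)=47804 g(18,2)=43605 g(18,4)=31806 g(18,6)=18563 g(18,8)=8568 g(18,10)=3060 g(18,12)=816 g(18,14)=153 g(18,16)=18 g(18,18)=1
t=19: g(19,-5)=23256 g(19,-3)=63954 g(19,-1)=88502 g(19,1)=91409 g(19,3)=75411 g(19,5)=50369 g(19,7)=27131 g(19,9)=11628 g(19,11)=3876 g(19,13)=969 g(19,15)=171 g(19,17)=19 g(19,19)=1
t=20: g(20,-4)=87210 g(20,-2)=152456 g(20,0)=179911 g(20,2)=166820 g(20,4)=125780 g(20,6)=77500 g(20,8)=38759 g(20,10)=15504 g(20,12)=4845 g(20,14)=1140 g(20,16)=190 g(20,18)=20 g(20,20)=1
t=21: g(21,-5)=87210 g(21,-3)=239666 g(21,-1)=332367 g(21,1)=346731 g(21,3)=292600 g(21,5)=203280 g(21,7)=116259 g(21,9)=54263 g(21,11)=20349 g(21,13)=5985 g(21,15)=1330 g(21,17)=210 g(21,19)=21 g(21,21)=1
t=22: g(22,-4)=326876 g(22,-2)=572033 g(22,0)=679098 g(22,2)=639331 g(22,4)=495880 g(22,6)=319539 g(22,8)=170522 g(22,10)=74612 g(22,12)=26334 g(22,14)=7315 g(22,16)=1540 g(22,18)=231 g(22,20)=22 g(22,22)=1
t=23: g(23,-5)=326876 g(23,-3)=898909 g(23,-1)=1251131 g(23,1)=1318429 g(23,3)=1135211 g(23,5)=815419 g(23,7)=490061 g(23,9)=245134 g(23,11)=100946 g(23,13)=33649 g(23,15)=8855 g(23,17)=1771 g(23,19)=253 g(23,21)=23 g(23,23)=1
t=24: g(24,-4)=1225785 g(24,-2)=2150040 g(24,0)=2569560 g(24,2)=2453640 g(24,4)=1950630 g(24,6)=1305480 g(24,8)=735195 g(24,10)=346080 g(24,12)=134595 g(24,14)=42504 g(24,16)=10626 g(24,18)=2024 g(24,20)=276 g(24,22)=24 g(24,24)=1
t=25: g(25,-5)=1225785 g(25,-3)=3375825 g(25,-1)=4719600 g(25,1)=5023200 g(25,3)=4404270 g(25,5)=3256110 g(25,7)=2040675 g(25,9)=1081275 g(25,11)=480675 g(25,13)=177099 g(25,15)=53130 g(25,17)=12650 g(25,19)=2300 g(25,21)=300 g(25,23)=25 g(25,25)=1
t=26: g(26,-4)=4601610 g(26,-2)=8095425 g(26,0)=9742800 g(26,2)=9427470 g(26,4)=7660380 g(26,6)=5296785 g(26,8)=3121950 g(26,10)=1561950 g(26,12)=657774 g(26,14)=230229 g(26,16)=65780 g(26,18)=14950 g(26,20)=2600 g(26,22)=325 g(26,24)=26 g(26,26)=1
Paths never hitting -6: Σ_s g(26,s) = 50480055
Paths hitting -6: 2^26 - 50480055 = 16628809
P = 16628809/67108864 = 16628809/67108864

Answer: 16628809/67108864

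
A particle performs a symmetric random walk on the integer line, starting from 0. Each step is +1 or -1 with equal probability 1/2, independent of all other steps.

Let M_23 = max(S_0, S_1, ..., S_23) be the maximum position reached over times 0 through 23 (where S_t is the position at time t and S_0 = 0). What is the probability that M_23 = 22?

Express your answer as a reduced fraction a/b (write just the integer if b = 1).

Answer: 1/8388608

Derivation:
Let M_23 = max(S_0,...,S_23). Use the reflection principle: for j ≥ 1, #{paths with M_23 ≥ j} = #{S_23 ≥ j} + #{S_23 ≥ j+1}.
By reflection, #{M_23 ≥ 22} = #{S_23 ≥ 22} + #{S_23 ≥ 23} = 1 + 1 = 2.
#{M_23 ≥ 23} = #{S_23 ≥ 23} + #{S_23 ≥ 24} = 1 + 0 = 1.
#{M_23 = 22} = 2 - 1 = 1.
P(M_23 = 22) = 1/8388608 = 1/8388608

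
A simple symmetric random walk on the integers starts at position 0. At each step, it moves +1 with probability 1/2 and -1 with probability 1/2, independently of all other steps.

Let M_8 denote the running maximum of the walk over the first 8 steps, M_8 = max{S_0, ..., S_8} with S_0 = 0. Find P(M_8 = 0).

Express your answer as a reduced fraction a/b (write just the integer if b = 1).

Answer: 35/128

Derivation:
Let M_8 = max(S_0,...,S_8). Use the reflection principle: for j ≥ 1, #{paths with M_8 ≥ j} = #{S_8 ≥ j} + #{S_8 ≥ j+1}.
P(M_8 ≥ 0) = 1 since S_0 = 0, so #{M_8 ≥ 0} = 256.
#{M_8 ≥ 1} = #{S_8 ≥ 1} + #{S_8 ≥ 2} = 93 + 93 = 186.
#{M_8 = 0} = 256 - 186 = 70.
P(M_8 = 0) = 70/256 = 35/128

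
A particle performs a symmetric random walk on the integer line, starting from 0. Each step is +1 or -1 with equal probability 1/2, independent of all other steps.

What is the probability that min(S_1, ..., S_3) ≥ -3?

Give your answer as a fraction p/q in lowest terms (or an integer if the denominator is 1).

Answer: 1

Derivation:
Let f(t,s) = #length-t paths at position s with S_1..S_t all ≥ -3.
f(t,s) = f(t-1,s-1) + f(t-1,s+1) for s ≥ -3; f(t,s) = 0 for s < -3.
t=0: f(0,0)=1
t=1: f(1,-1)=1 f(1,1)=1
t=2: f(2,-2)=1 f(2,0)=2 f(2,2)=1
t=3: f(3,-3)=1 f(3,-1)=3 f(3,1)=3 f(3,3)=1
Σ_s f(3,s) = 8
P = 8/8 = 1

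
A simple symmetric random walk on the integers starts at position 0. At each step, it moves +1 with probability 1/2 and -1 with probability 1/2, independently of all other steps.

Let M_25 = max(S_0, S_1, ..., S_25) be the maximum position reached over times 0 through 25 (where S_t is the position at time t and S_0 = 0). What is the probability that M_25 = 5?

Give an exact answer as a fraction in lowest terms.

Answer: 408595/4194304

Derivation:
Let M_25 = max(S_0,...,S_25). Use the reflection principle: for j ≥ 1, #{paths with M_25 ≥ j} = #{S_25 ≥ j} + #{S_25 ≥ j+1}.
By reflection, #{M_25 ≥ 5} = #{S_25 ≥ 5} + #{S_25 ≥ 6} = 7119516 + 3850756 = 10970272.
#{M_25 ≥ 6} = #{S_25 ≥ 6} + #{S_25 ≥ 7} = 3850756 + 3850756 = 7701512.
#{M_25 = 5} = 10970272 - 7701512 = 3268760.
P(M_25 = 5) = 3268760/33554432 = 408595/4194304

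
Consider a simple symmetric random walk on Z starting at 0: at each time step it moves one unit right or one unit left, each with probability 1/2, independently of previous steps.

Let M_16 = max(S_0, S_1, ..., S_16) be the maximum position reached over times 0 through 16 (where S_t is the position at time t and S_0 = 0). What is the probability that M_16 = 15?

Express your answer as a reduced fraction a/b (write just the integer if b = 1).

Answer: 1/65536

Derivation:
Let M_16 = max(S_0,...,S_16). Use the reflection principle: for j ≥ 1, #{paths with M_16 ≥ j} = #{S_16 ≥ j} + #{S_16 ≥ j+1}.
By reflection, #{M_16 ≥ 15} = #{S_16 ≥ 15} + #{S_16 ≥ 16} = 1 + 1 = 2.
#{M_16 ≥ 16} = #{S_16 ≥ 16} + #{S_16 ≥ 17} = 1 + 0 = 1.
#{M_16 = 15} = 2 - 1 = 1.
P(M_16 = 15) = 1/65536 = 1/65536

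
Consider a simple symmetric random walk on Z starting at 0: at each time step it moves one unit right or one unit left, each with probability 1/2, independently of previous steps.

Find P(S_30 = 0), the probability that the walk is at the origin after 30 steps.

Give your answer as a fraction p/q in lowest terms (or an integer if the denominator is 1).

Answer: 9694845/67108864

Derivation:
To return to 0 after 30 steps: need exactly 15 steps of +1 and 15 of -1.
Favorable paths: C(30,15) = 155117520
Total paths: 2^30 = 1073741824
P = 155117520/1073741824 = 9694845/67108864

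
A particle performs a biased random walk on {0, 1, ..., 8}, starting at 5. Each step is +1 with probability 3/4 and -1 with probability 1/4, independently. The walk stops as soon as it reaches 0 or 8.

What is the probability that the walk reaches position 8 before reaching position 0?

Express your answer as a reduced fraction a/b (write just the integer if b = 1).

Answer: 3267/3280

Derivation:
Biased walk: p = 3/4, q = 1/4, r = q/p = 1/3
Gambler's ruin: P(hit 8 before 0 | start at 5) = (1 - r^a)/(1 - r^N)
r^5 = 1/243; r^8 = 1/6561
P = (1 - 1/243) / (1 - 1/6561) = 242/243 / 6560/6561 = 3267/3280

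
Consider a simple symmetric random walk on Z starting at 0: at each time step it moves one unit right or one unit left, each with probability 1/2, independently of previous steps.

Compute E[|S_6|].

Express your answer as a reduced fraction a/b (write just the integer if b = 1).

S_6 takes values m ≡ 0 (mod 2) with |m| ≤ 6; P(S_6=m) = C(6,(6+m)/2)/2^6.
Total paths: 2^6 = 64
Distribution: P(S=-6)=1/64, P(S=-4)=6/64, P(S=-2)=15/64, P(S=0)=20/64, P(S=2)=15/64, P(S=4)=6/64, P(S=6)=1/64
E[|S_6|] = Σ_m |m|·P(S_6=m) = 120/64 = 15/8

Answer: 15/8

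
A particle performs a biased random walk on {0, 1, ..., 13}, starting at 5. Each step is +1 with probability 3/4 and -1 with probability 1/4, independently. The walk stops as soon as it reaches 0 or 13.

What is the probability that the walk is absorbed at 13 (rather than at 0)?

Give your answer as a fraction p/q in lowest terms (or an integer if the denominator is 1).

Biased walk: p = 3/4, q = 1/4, r = q/p = 1/3
Gambler's ruin: P(hit 13 before 0 | start at 5) = (1 - r^a)/(1 - r^N)
r^5 = 1/243; r^13 = 1/1594323
P = (1 - 1/243) / (1 - 1/1594323) = 242/243 / 1594322/1594323 = 793881/797161

Answer: 793881/797161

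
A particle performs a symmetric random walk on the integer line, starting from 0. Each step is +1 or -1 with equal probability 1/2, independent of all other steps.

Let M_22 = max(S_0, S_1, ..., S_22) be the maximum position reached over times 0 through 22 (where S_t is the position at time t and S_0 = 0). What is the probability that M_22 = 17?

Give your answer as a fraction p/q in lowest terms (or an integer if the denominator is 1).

Let M_22 = max(S_0,...,S_22). Use the reflection principle: for j ≥ 1, #{paths with M_22 ≥ j} = #{S_22 ≥ j} + #{S_22 ≥ j+1}.
By reflection, #{M_22 ≥ 17} = #{S_22 ≥ 17} + #{S_22 ≥ 18} = 254 + 254 = 508.
#{M_22 ≥ 18} = #{S_22 ≥ 18} + #{S_22 ≥ 19} = 254 + 23 = 277.
#{M_22 = 17} = 508 - 277 = 231.
P(M_22 = 17) = 231/4194304 = 231/4194304

Answer: 231/4194304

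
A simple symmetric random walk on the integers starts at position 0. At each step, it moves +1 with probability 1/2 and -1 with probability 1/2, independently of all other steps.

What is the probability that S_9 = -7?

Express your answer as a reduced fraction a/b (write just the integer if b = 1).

To reach position -7 after 9 steps: need 1 step of +1 and 8 of -1.
Favorable paths: C(9,1) = 9
Total paths: 2^9 = 512
P = 9/512 = 9/512

Answer: 9/512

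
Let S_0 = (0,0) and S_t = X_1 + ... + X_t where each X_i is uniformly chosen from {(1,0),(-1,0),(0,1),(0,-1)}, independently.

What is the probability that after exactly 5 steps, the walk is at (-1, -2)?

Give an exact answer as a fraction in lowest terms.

Let h be the number of horizontal steps (so 5-h are vertical). To end at (-1,-2) need (h-1)/2 right-steps and ((5-h)-2)/2 up-steps.
Sum over h with 1 ≤ h ≤ 3, h ≡ 1 (mod 2), 5-h ≡ 0 (mod 2):
h=1: C(5,1)·C(1,0)·C(4,1) = 5·1·4 = 20
h=3: C(5,3)·C(3,1)·C(2,0) = 10·3·1 = 30
Total favorable: 50
Total paths: 4^5 = 1024
P = 50/1024 = 25/512

Answer: 25/512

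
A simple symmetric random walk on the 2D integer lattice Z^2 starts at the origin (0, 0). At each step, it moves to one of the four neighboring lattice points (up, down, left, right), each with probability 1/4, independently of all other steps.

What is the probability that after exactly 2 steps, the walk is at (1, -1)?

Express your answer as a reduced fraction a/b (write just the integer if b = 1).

Let h be the number of horizontal steps (so 2-h are vertical). To end at (1,-1) need (h+1)/2 right-steps and ((2-h)-1)/2 up-steps.
Sum over h with 1 ≤ h ≤ 1, h ≡ 1 (mod 2), 2-h ≡ 1 (mod 2):
h=1: C(2,1)·C(1,1)·C(1,0) = 2·1·1 = 2
Total favorable: 2
Total paths: 4^2 = 16
P = 2/16 = 1/8

Answer: 1/8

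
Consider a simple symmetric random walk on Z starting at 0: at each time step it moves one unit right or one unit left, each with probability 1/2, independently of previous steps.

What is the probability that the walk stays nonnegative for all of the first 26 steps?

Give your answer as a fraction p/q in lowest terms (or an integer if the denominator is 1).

Let f(t,s) = #length-t paths at position s with S_1..S_t all ≥ 0.
f(t,s) = f(t-1,s-1) + f(t-1,s+1) for s ≥ 0; f(t,s) = 0 for s < 0.
t=0: f(0,0)=1
t=1: f(1,1)=1
t=2: f(2,0)=1 f(2,2)=1
t=3: f(3,1)=2 f(3,3)=1
t=4: f(4,0)=2 f(4,2)=3 f(4,4)=1
t=5: f(5,1)=5 f(5,3)=4 f(5,5)=1
t=6: f(6,0)=5 f(6,2)=9 f(6,4)=5 f(6,6)=1
t=7: f(7,1)=14 f(7,3)=14 f(7,5)=6 f(7,7)=1
t=8: f(8,0)=14 f(8,2)=28 f(8,4)=20 f(8,6)=7 f(8,8)=1
t=9: f(9,1)=42 f(9,3)=48 f(9,5)=27 f(9,7)=8 f(9,9)=1
t=10: f(10,0)=42 f(10,2)=90 f(10,4)=75 f(10,6)=35 f(10,8)=9 f(10,10)=1
t=11: f(11,1)=132 f(11,3)=165 f(11,5)=110 f(11,7)=44 f(11,9)=10 f(11,11)=1
t=12: f(12,0)=132 f(12,2)=297 f(12,4)=275 f(12,6)=154 f(12,8)=54 f(12,10)=11 f(12,12)=1
t=13: f(13,1)=429 f(13,3)=572 f(13,5)=429 f(13,7)=208 f(13,9)=65 f(13,11)=12 f(13,13)=1
t=14: f(14,0)=429 f(14,2)=1001 f(14,4)=1001 f(14,6)=637 f(14,8)=273 f(14,10)=77 f(14,12)=13 f(14,14)=1
t=15: f(15,1)=1430 f(15,3)=2002 f(15,5)=1638 f(15,7)=910 f(15,9)=350 f(15,11)=90 f(15,13)=14 f(15,15)=1
t=16: f(16,0)=1430 f(16,2)=3432 f(16,4)=3640 f(16,6)=2548 f(16,8)=1260 f(16,10)=440 f(16,12)=104 f(16,14)=15 f(16,16)=1
t=17: f(17,1)=4862 f(17,3)=7072 f(17,5)=6188 f(17,7)=3808 f(17,9)=1700 f(17,11)=544 f(17,13)=119 f(17,15)=16 f(17,17)=1
t=18: f(18,0)=4862 f(18,2)=11934 f(18,4)=13260 f(18,6)=9996 f(18,8)=5508 f(18,10)=2244 f(18,12)=663 f(18,14)=135 f(18,16)=17 f(18,18)=1
t=19: f(19,1)=16796 f(19,3)=25194 f(19,5)=23256 f(19,7)=15504 f(19,9)=7752 f(19,11)=2907 f(19,13)=798 f(19,15)=152 f(19,17)=18 f(19,19)=1
t=20: f(20,0)=16796 f(20,2)=41990 f(20,4)=48450 f(20,6)=38760 f(20,8)=23256 f(20,10)=10659 f(20,12)=3705 f(20,14)=950 f(20,16)=170 f(20,18)=19 f(20,20)=1
t=21: f(21,1)=58786 f(21,3)=90440 f(21,5)=87210 f(21,7)=62016 f(21,9)=33915 f(21,11)=14364 f(21,13)=4655 f(21,15)=1120 f(21,17)=189 f(21,19)=20 f(21,21)=1
t=22: f(22,0)=58786 f(22,2)=149226 f(22,4)=177650 f(22,6)=149226 f(22,8)=95931 f(22,10)=48279 f(22,12)=19019 f(22,14)=5775 f(22,16)=1309 f(22,18)=209 f(22,20)=21 f(22,22)=1
t=23: f(23,1)=208012 f(23,3)=326876 f(23,5)=326876 f(23,7)=245157 f(23,9)=144210 f(23,11)=67298 f(23,13)=24794 f(23,15)=7084 f(23,17)=1518 f(23,19)=230 f(23,21)=22 f(23,23)=1
t=24: f(24,0)=208012 f(24,2)=534888 f(24,4)=653752 f(24,6)=572033 f(24,8)=389367 f(24,10)=211508 f(24,12)=92092 f(24,14)=31878 f(24,16)=8602 f(24,18)=1748 f(24,20)=252 f(24,22)=23 f(24,24)=1
t=25: f(25,1)=742900 f(25,3)=1188640 f(25,5)=1225785 f(25,7)=961400 f(25,9)=600875 f(25,11)=303600 f(25,13)=123970 f(25,15)=40480 f(25,17)=10350 f(25,19)=2000 f(25,21)=275 f(25,23)=24 f(25,25)=1
t=26: f(26,0)=742900 f(26,2)=1931540 f(26,4)=2414425 f(26,6)=2187185 f(26,8)=1562275 f(26,10)=904475 f(26,12)=427570 f(26,14)=164450 f(26,16)=50830 f(26,18)=12350 f(26,20)=2275 f(26,22)=299 f(26,24)=25 f(26,26)=1
Σ_s f(26,s) = 10400600
P = 10400600/67108864 = 1300075/8388608

Answer: 1300075/8388608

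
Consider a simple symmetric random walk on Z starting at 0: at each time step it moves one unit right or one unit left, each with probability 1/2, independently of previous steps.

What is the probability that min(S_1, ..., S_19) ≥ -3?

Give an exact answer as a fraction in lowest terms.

Answer: 20995/32768

Derivation:
Let f(t,s) = #length-t paths at position s with S_1..S_t all ≥ -3.
f(t,s) = f(t-1,s-1) + f(t-1,s+1) for s ≥ -3; f(t,s) = 0 for s < -3.
t=0: f(0,0)=1
t=1: f(1,-1)=1 f(1,1)=1
t=2: f(2,-2)=1 f(2,0)=2 f(2,2)=1
t=3: f(3,-3)=1 f(3,-1)=3 f(3,1)=3 f(3,3)=1
t=4: f(4,-2)=4 f(4,0)=6 f(4,2)=4 f(4,4)=1
t=5: f(5,-3)=4 f(5,-1)=10 f(5,1)=10 f(5,3)=5 f(5,5)=1
t=6: f(6,-2)=14 f(6,0)=20 f(6,2)=15 f(6,4)=6 f(6,6)=1
t=7: f(7,-3)=14 f(7,-1)=34 f(7,1)=35 f(7,3)=21 f(7,5)=7 f(7,7)=1
t=8: f(8,-2)=48 f(8,0)=69 f(8,2)=56 f(8,4)=28 f(8,6)=8 f(8,8)=1
t=9: f(9,-3)=48 f(9,-1)=117 f(9,1)=125 f(9,3)=84 f(9,5)=36 f(9,7)=9 f(9,9)=1
t=10: f(10,-2)=165 f(10,0)=242 f(10,2)=209 f(10,4)=120 f(10,6)=45 f(10,8)=10 f(10,10)=1
t=11: f(11,-3)=165 f(11,-1)=407 f(11,1)=451 f(11,3)=329 f(11,5)=165 f(11,7)=55 f(11,9)=11 f(11,11)=1
t=12: f(12,-2)=572 f(12,0)=858 f(12,2)=780 f(12,4)=494 f(12,6)=220 f(12,8)=66 f(12,10)=12 f(12,12)=1
t=13: f(13,-3)=572 f(13,-1)=1430 f(13,1)=1638 f(13,3)=1274 f(13,5)=714 f(13,7)=286 f(13,9)=78 f(13,11)=13 f(13,13)=1
t=14: f(14,-2)=2002 f(14,0)=3068 f(14,2)=2912 f(14,4)=1988 f(14,6)=1000 f(14,8)=364 f(14,10)=91 f(14,12)=14 f(14,14)=1
t=15: f(15,-3)=2002 f(15,-1)=5070 f(15,1)=5980 f(15,3)=4900 f(15,5)=2988 f(15,7)=1364 f(15,9)=455 f(15,11)=105 f(15,13)=15 f(15,15)=1
t=16: f(16,-2)=7072 f(16,0)=11050 f(16,2)=10880 f(16,4)=7888 f(16,6)=4352 f(16,8)=1819 f(16,10)=560 f(16,12)=120 f(16,14)=16 f(16,16)=1
t=17: f(17,-3)=7072 f(17,-1)=18122 f(17,1)=21930 f(17,3)=18768 f(17,5)=12240 f(17,7)=6171 f(17,9)=2379 f(17,11)=680 f(17,13)=136 f(17,15)=17 f(17,17)=1
t=18: f(18,-2)=25194 f(18,0)=40052 f(18,2)=40698 f(18,4)=31008 f(18,6)=18411 f(18,8)=8550 f(18,10)=3059 f(18,12)=816 f(18,14)=153 f(18,16)=18 f(18,18)=1
t=19: f(19,-3)=25194 f(19,-1)=65246 f(19,1)=80750 f(19,3)=71706 f(19,5)=49419 f(19,7)=26961 f(19,9)=11609 f(19,11)=3875 f(19,13)=969 f(19,15)=171 f(19,17)=19 f(19,19)=1
Σ_s f(19,s) = 335920
P = 335920/524288 = 20995/32768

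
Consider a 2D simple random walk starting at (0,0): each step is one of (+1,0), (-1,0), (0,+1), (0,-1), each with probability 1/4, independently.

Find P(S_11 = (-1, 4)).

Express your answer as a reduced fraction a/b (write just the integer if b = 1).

Let h be the number of horizontal steps (so 11-h are vertical). To end at (-1,4) need (h-1)/2 right-steps and ((11-h)+4)/2 up-steps.
Sum over h with 1 ≤ h ≤ 7, h ≡ 1 (mod 2), 11-h ≡ 0 (mod 2):
h=1: C(11,1)·C(1,0)·C(10,7) = 11·1·120 = 1320
h=3: C(11,3)·C(3,1)·C(8,6) = 165·3·28 = 13860
h=5: C(11,5)·C(5,2)·C(6,5) = 462·10·6 = 27720
h=7: C(11,7)·C(7,3)·C(4,4) = 330·35·1 = 11550
Total favorable: 54450
Total paths: 4^11 = 4194304
P = 54450/4194304 = 27225/2097152

Answer: 27225/2097152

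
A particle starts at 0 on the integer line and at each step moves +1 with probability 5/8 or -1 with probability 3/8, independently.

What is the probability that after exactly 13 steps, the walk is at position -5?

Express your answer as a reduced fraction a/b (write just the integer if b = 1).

Answer: 8795840625/549755813888

Derivation:
To reach position -5 after 13 steps: need 4 steps of +1 and 9 steps of -1.
Number of such sequences: C(13,4) = 715
Each has probability (5/8)^4 · (3/8)^9 = 12301875/549755813888
P = 715 · 12301875/549755813888 = 8795840625/549755813888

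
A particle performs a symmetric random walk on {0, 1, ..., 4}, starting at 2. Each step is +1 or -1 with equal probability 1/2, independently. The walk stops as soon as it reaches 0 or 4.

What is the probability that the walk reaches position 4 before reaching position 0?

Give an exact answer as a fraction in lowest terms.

Symmetric walk (p = 1/2): the harmonic-function argument gives P(hit 4 before 0 | start at 2) = a/N.
P = 2/4 = 1/2

Answer: 1/2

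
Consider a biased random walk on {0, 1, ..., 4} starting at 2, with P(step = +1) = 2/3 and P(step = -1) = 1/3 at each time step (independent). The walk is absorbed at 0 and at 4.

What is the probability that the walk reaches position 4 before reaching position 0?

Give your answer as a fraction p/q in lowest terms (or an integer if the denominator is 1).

Biased walk: p = 2/3, q = 1/3, r = q/p = 1/2
Gambler's ruin: P(hit 4 before 0 | start at 2) = (1 - r^a)/(1 - r^N)
r^2 = 1/4; r^4 = 1/16
P = (1 - 1/4) / (1 - 1/16) = 3/4 / 15/16 = 4/5

Answer: 4/5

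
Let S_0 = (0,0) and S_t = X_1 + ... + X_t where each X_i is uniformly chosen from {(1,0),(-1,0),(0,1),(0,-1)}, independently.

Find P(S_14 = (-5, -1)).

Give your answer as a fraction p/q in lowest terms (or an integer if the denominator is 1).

Answer: 1002001/134217728

Derivation:
Let h be the number of horizontal steps (so 14-h are vertical). To end at (-5,-1) need (h-5)/2 right-steps and ((14-h)-1)/2 up-steps.
Sum over h with 5 ≤ h ≤ 13, h ≡ 1 (mod 2), 14-h ≡ 1 (mod 2):
h=5: C(14,5)·C(5,0)·C(9,4) = 2002·1·126 = 252252
h=7: C(14,7)·C(7,1)·C(7,3) = 3432·7·35 = 840840
h=9: C(14,9)·C(9,2)·C(5,2) = 2002·36·10 = 720720
h=11: C(14,11)·C(11,3)·C(3,1) = 364·165·3 = 180180
h=13: C(14,13)·C(13,4)·C(1,0) = 14·715·1 = 10010
Total favorable: 2004002
Total paths: 4^14 = 268435456
P = 2004002/268435456 = 1002001/134217728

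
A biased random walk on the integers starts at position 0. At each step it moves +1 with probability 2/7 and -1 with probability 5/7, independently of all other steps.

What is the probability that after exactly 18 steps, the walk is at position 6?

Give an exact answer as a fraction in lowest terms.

To reach position 6 after 18 steps: need 12 steps of +1 and 6 steps of -1.
Number of such sequences: C(18,12) = 18564
Each has probability (2/7)^12 · (5/7)^6 = 64000000/1628413597910449
P = 18564 · 64000000/1628413597910449 = 169728000000/232630513987207

Answer: 169728000000/232630513987207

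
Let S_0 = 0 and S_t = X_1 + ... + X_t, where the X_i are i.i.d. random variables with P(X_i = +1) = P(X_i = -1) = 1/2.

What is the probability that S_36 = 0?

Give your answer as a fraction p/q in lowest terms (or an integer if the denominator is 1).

To return to 0 after 36 steps: need exactly 18 steps of +1 and 18 of -1.
Favorable paths: C(36,18) = 9075135300
Total paths: 2^36 = 68719476736
P = 9075135300/68719476736 = 2268783825/17179869184

Answer: 2268783825/17179869184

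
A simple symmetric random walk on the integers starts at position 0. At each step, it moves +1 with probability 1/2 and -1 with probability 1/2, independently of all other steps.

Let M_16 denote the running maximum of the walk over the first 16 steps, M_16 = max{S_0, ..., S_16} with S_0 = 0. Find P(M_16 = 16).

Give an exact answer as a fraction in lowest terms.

Let M_16 = max(S_0,...,S_16). Use the reflection principle: for j ≥ 1, #{paths with M_16 ≥ j} = #{S_16 ≥ j} + #{S_16 ≥ j+1}.
By reflection, #{M_16 ≥ 16} = #{S_16 ≥ 16} + #{S_16 ≥ 17} = 1 + 0 = 1.
#{M_16 ≥ 17} = #{S_16 ≥ 17} + #{S_16 ≥ 18} = 0 + 0 = 0.
#{M_16 = 16} = 1 - 0 = 1.
P(M_16 = 16) = 1/65536 = 1/65536

Answer: 1/65536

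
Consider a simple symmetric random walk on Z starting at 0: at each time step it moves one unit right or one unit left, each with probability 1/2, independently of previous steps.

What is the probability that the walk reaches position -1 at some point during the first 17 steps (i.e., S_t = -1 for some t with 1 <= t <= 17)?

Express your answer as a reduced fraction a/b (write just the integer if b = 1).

Count via complement. Let g(t,s) = #length-t paths at position s with S_1..S_t all ≠ -1.
g(t,s) = g(t-1,s-1) + g(t-1,s+1) for s ≠ -1; g(t,-1) = 0.
t=0: g(0,0)=1
t=1: g(1,1)=1
t=2: g(2,0)=1 g(2,2)=1
t=3: g(3,1)=2 g(3,3)=1
t=4: g(4,0)=2 g(4,2)=3 g(4,4)=1
t=5: g(5,1)=5 g(5,3)=4 g(5,5)=1
t=6: g(6,0)=5 g(6,2)=9 g(6,4)=5 g(6,6)=1
t=7: g(7,1)=14 g(7,3)=14 g(7,5)=6 g(7,7)=1
t=8: g(8,0)=14 g(8,2)=28 g(8,4)=20 g(8,6)=7 g(8,8)=1
t=9: g(9,1)=42 g(9,3)=48 g(9,5)=27 g(9,7)=8 g(9,9)=1
t=10: g(10,0)=42 g(10,2)=90 g(10,4)=75 g(10,6)=35 g(10,8)=9 g(10,10)=1
t=11: g(11,1)=132 g(11,3)=165 g(11,5)=110 g(11,7)=44 g(11,9)=10 g(11,11)=1
t=12: g(12,0)=132 g(12,2)=297 g(12,4)=275 g(12,6)=154 g(12,8)=54 g(12,10)=11 g(12,12)=1
t=13: g(13,1)=429 g(13,3)=572 g(13,5)=429 g(13,7)=208 g(13,9)=65 g(13,11)=12 g(13,13)=1
t=14: g(14,0)=429 g(14,2)=1001 g(14,4)=1001 g(14,6)=637 g(14,8)=273 g(14,10)=77 g(14,12)=13 g(14,14)=1
t=15: g(15,1)=1430 g(15,3)=2002 g(15,5)=1638 g(15,7)=910 g(15,9)=350 g(15,11)=90 g(15,13)=14 g(15,15)=1
t=16: g(16,0)=1430 g(16,2)=3432 g(16,4)=3640 g(16,6)=2548 g(16,8)=1260 g(16,10)=440 g(16,12)=104 g(16,14)=15 g(16,16)=1
t=17: g(17,1)=4862 g(17,3)=7072 g(17,5)=6188 g(17,7)=3808 g(17,9)=1700 g(17,11)=544 g(17,13)=119 g(17,15)=16 g(17,17)=1
Paths never hitting -1: Σ_s g(17,s) = 24310
Paths hitting -1: 2^17 - 24310 = 106762
P = 106762/131072 = 53381/65536

Answer: 53381/65536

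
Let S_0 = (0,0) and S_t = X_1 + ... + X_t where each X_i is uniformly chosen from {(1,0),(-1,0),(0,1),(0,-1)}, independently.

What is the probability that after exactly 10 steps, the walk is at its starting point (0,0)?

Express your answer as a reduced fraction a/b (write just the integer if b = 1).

Let h be the number of horizontal steps (so 10-h are vertical). To end at (0,0) need (h+0)/2 right-steps and ((10-h)+0)/2 up-steps.
Sum over h with 0 ≤ h ≤ 10, h ≡ 0 (mod 2), 10-h ≡ 0 (mod 2):
h=0: C(10,0)·C(0,0)·C(10,5) = 1·1·252 = 252
h=2: C(10,2)·C(2,1)·C(8,4) = 45·2·70 = 6300
h=4: C(10,4)·C(4,2)·C(6,3) = 210·6·20 = 25200
h=6: C(10,6)·C(6,3)·C(4,2) = 210·20·6 = 25200
h=8: C(10,8)·C(8,4)·C(2,1) = 45·70·2 = 6300
h=10: C(10,10)·C(10,5)·C(0,0) = 1·252·1 = 252
Total favorable: 63504
Total paths: 4^10 = 1048576
P = 63504/1048576 = 3969/65536

Answer: 3969/65536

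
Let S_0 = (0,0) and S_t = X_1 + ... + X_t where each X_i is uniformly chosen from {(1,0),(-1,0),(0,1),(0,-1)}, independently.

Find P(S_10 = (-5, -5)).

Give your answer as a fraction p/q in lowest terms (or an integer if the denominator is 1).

Let h be the number of horizontal steps (so 10-h are vertical). To end at (-5,-5) need (h-5)/2 right-steps and ((10-h)-5)/2 up-steps.
Sum over h with 5 ≤ h ≤ 5, h ≡ 1 (mod 2), 10-h ≡ 1 (mod 2):
h=5: C(10,5)·C(5,0)·C(5,0) = 252·1·1 = 252
Total favorable: 252
Total paths: 4^10 = 1048576
P = 252/1048576 = 63/262144

Answer: 63/262144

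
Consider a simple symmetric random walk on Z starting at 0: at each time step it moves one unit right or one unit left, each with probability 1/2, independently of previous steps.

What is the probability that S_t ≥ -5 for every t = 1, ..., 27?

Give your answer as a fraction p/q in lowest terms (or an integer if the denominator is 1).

Answer: 50480055/67108864

Derivation:
Let f(t,s) = #length-t paths at position s with S_1..S_t all ≥ -5.
f(t,s) = f(t-1,s-1) + f(t-1,s+1) for s ≥ -5; f(t,s) = 0 for s < -5.
t=0: f(0,0)=1
t=1: f(1,-1)=1 f(1,1)=1
t=2: f(2,-2)=1 f(2,0)=2 f(2,2)=1
t=3: f(3,-3)=1 f(3,-1)=3 f(3,1)=3 f(3,3)=1
t=4: f(4,-4)=1 f(4,-2)=4 f(4,0)=6 f(4,2)=4 f(4,4)=1
t=5: f(5,-5)=1 f(5,-3)=5 f(5,-1)=10 f(5,1)=10 f(5,3)=5 f(5,5)=1
t=6: f(6,-4)=6 f(6,-2)=15 f(6,0)=20 f(6,2)=15 f(6,4)=6 f(6,6)=1
t=7: f(7,-5)=6 f(7,-3)=21 f(7,-1)=35 f(7,1)=35 f(7,3)=21 f(7,5)=7 f(7,7)=1
t=8: f(8,-4)=27 f(8,-2)=56 f(8,0)=70 f(8,2)=56 f(8,4)=28 f(8,6)=8 f(8,8)=1
t=9: f(9,-5)=27 f(9,-3)=83 f(9,-1)=126 f(9,1)=126 f(9,3)=84 f(9,5)=36 f(9,7)=9 f(9,9)=1
t=10: f(10,-4)=110 f(10,-2)=209 f(10,0)=252 f(10,2)=210 f(10,4)=120 f(10,6)=45 f(10,8)=10 f(10,10)=1
t=11: f(11,-5)=110 f(11,-3)=319 f(11,-1)=461 f(11,1)=462 f(11,3)=330 f(11,5)=165 f(11,7)=55 f(11,9)=11 f(11,11)=1
t=12: f(12,-4)=429 f(12,-2)=780 f(12,0)=923 f(12,2)=792 f(12,4)=495 f(12,6)=220 f(12,8)=66 f(12,10)=12 f(12,12)=1
t=13: f(13,-5)=429 f(13,-3)=1209 f(13,-1)=1703 f(13,1)=1715 f(13,3)=1287 f(13,5)=715 f(13,7)=286 f(13,9)=78 f(13,11)=13 f(13,13)=1
t=14: f(14,-4)=1638 f(14,-2)=2912 f(14,0)=3418 f(14,2)=3002 f(14,4)=2002 f(14,6)=1001 f(14,8)=364 f(14,10)=91 f(14,12)=14 f(14,14)=1
t=15: f(15,-5)=1638 f(15,-3)=4550 f(15,-1)=6330 f(15,1)=6420 f(15,3)=5004 f(15,5)=3003 f(15,7)=1365 f(15,9)=455 f(15,11)=105 f(15,13)=15 f(15,15)=1
t=16: f(16,-4)=6188 f(16,-2)=10880 f(16,0)=12750 f(16,2)=11424 f(16,4)=8007 f(16,6)=4368 f(16,8)=1820 f(16,10)=560 f(16,12)=120 f(16,14)=16 f(16,16)=1
t=17: f(17,-5)=6188 f(17,-3)=17068 f(17,-1)=23630 f(17,1)=24174 f(17,3)=19431 f(17,5)=12375 f(17,7)=6188 f(17,9)=2380 f(17,11)=680 f(17,13)=136 f(17,15)=17 f(17,17)=1
t=18: f(18,-4)=23256 f(18,-2)=40698 f(18,0)=47804 f(18,2)=43605 f(18,4)=31806 f(18,6)=18563 f(18,8)=8568 f(18,10)=3060 f(18,12)=816 f(18,14)=153 f(18,16)=18 f(18,18)=1
t=19: f(19,-5)=23256 f(19,-3)=63954 f(19,-1)=88502 f(19,1)=91409 f(19,3)=75411 f(19,5)=50369 f(19,7)=27131 f(19,9)=11628 f(19,11)=3876 f(19,13)=969 f(19,15)=171 f(19,17)=19 f(19,19)=1
t=20: f(20,-4)=87210 f(20,-2)=152456 f(20,0)=179911 f(20,2)=166820 f(20,4)=125780 f(20,6)=77500 f(20,8)=38759 f(20,10)=15504 f(20,12)=4845 f(20,14)=1140 f(20,16)=190 f(20,18)=20 f(20,20)=1
t=21: f(21,-5)=87210 f(21,-3)=239666 f(21,-1)=332367 f(21,1)=346731 f(21,3)=292600 f(21,5)=203280 f(21,7)=116259 f(21,9)=54263 f(21,11)=20349 f(21,13)=5985 f(21,15)=1330 f(21,17)=210 f(21,19)=21 f(21,21)=1
t=22: f(22,-4)=326876 f(22,-2)=572033 f(22,0)=679098 f(22,2)=639331 f(22,4)=495880 f(22,6)=319539 f(22,8)=170522 f(22,10)=74612 f(22,12)=26334 f(22,14)=7315 f(22,16)=1540 f(22,18)=231 f(22,20)=22 f(22,22)=1
t=23: f(23,-5)=326876 f(23,-3)=898909 f(23,-1)=1251131 f(23,1)=1318429 f(23,3)=1135211 f(23,5)=815419 f(23,7)=490061 f(23,9)=245134 f(23,11)=100946 f(23,13)=33649 f(23,15)=8855 f(23,17)=1771 f(23,19)=253 f(23,21)=23 f(23,23)=1
t=24: f(24,-4)=1225785 f(24,-2)=2150040 f(24,0)=2569560 f(24,2)=2453640 f(24,4)=1950630 f(24,6)=1305480 f(24,8)=735195 f(24,10)=346080 f(24,12)=134595 f(24,14)=42504 f(24,16)=10626 f(24,18)=2024 f(24,20)=276 f(24,22)=24 f(24,24)=1
t=25: f(25,-5)=1225785 f(25,-3)=3375825 f(25,-1)=4719600 f(25,1)=5023200 f(25,3)=4404270 f(25,5)=3256110 f(25,7)=2040675 f(25,9)=1081275 f(25,11)=480675 f(25,13)=177099 f(25,15)=53130 f(25,17)=12650 f(25,19)=2300 f(25,21)=300 f(25,23)=25 f(25,25)=1
t=26: f(26,-4)=4601610 f(26,-2)=8095425 f(26,0)=9742800 f(26,2)=9427470 f(26,4)=7660380 f(26,6)=5296785 f(26,8)=3121950 f(26,10)=1561950 f(26,12)=657774 f(26,14)=230229 f(26,16)=65780 f(26,18)=14950 f(26,20)=2600 f(26,22)=325 f(26,24)=26 f(26,26)=1
t=27: f(27,-5)=4601610 f(27,-3)=12697035 f(27,-1)=17838225 f(27,1)=19170270 f(27,3)=17087850 f(27,5)=12957165 f(27,7)=8418735 f(27,9)=4683900 f(27,11)=2219724 f(27,13)=888003 f(27,15)=296009 f(27,17)=80730 f(27,19)=17550 f(27,21)=2925 f(27,23)=351 f(27,25)=27 f(27,27)=1
Σ_s f(27,s) = 100960110
P = 100960110/134217728 = 50480055/67108864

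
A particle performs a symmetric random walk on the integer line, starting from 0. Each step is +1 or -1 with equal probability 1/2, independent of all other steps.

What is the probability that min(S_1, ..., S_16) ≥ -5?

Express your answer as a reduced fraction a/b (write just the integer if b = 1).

Let f(t,s) = #length-t paths at position s with S_1..S_t all ≥ -5.
f(t,s) = f(t-1,s-1) + f(t-1,s+1) for s ≥ -5; f(t,s) = 0 for s < -5.
t=0: f(0,0)=1
t=1: f(1,-1)=1 f(1,1)=1
t=2: f(2,-2)=1 f(2,0)=2 f(2,2)=1
t=3: f(3,-3)=1 f(3,-1)=3 f(3,1)=3 f(3,3)=1
t=4: f(4,-4)=1 f(4,-2)=4 f(4,0)=6 f(4,2)=4 f(4,4)=1
t=5: f(5,-5)=1 f(5,-3)=5 f(5,-1)=10 f(5,1)=10 f(5,3)=5 f(5,5)=1
t=6: f(6,-4)=6 f(6,-2)=15 f(6,0)=20 f(6,2)=15 f(6,4)=6 f(6,6)=1
t=7: f(7,-5)=6 f(7,-3)=21 f(7,-1)=35 f(7,1)=35 f(7,3)=21 f(7,5)=7 f(7,7)=1
t=8: f(8,-4)=27 f(8,-2)=56 f(8,0)=70 f(8,2)=56 f(8,4)=28 f(8,6)=8 f(8,8)=1
t=9: f(9,-5)=27 f(9,-3)=83 f(9,-1)=126 f(9,1)=126 f(9,3)=84 f(9,5)=36 f(9,7)=9 f(9,9)=1
t=10: f(10,-4)=110 f(10,-2)=209 f(10,0)=252 f(10,2)=210 f(10,4)=120 f(10,6)=45 f(10,8)=10 f(10,10)=1
t=11: f(11,-5)=110 f(11,-3)=319 f(11,-1)=461 f(11,1)=462 f(11,3)=330 f(11,5)=165 f(11,7)=55 f(11,9)=11 f(11,11)=1
t=12: f(12,-4)=429 f(12,-2)=780 f(12,0)=923 f(12,2)=792 f(12,4)=495 f(12,6)=220 f(12,8)=66 f(12,10)=12 f(12,12)=1
t=13: f(13,-5)=429 f(13,-3)=1209 f(13,-1)=1703 f(13,1)=1715 f(13,3)=1287 f(13,5)=715 f(13,7)=286 f(13,9)=78 f(13,11)=13 f(13,13)=1
t=14: f(14,-4)=1638 f(14,-2)=2912 f(14,0)=3418 f(14,2)=3002 f(14,4)=2002 f(14,6)=1001 f(14,8)=364 f(14,10)=91 f(14,12)=14 f(14,14)=1
t=15: f(15,-5)=1638 f(15,-3)=4550 f(15,-1)=6330 f(15,1)=6420 f(15,3)=5004 f(15,5)=3003 f(15,7)=1365 f(15,9)=455 f(15,11)=105 f(15,13)=15 f(15,15)=1
t=16: f(16,-4)=6188 f(16,-2)=10880 f(16,0)=12750 f(16,2)=11424 f(16,4)=8007 f(16,6)=4368 f(16,8)=1820 f(16,10)=560 f(16,12)=120 f(16,14)=16 f(16,16)=1
Σ_s f(16,s) = 56134
P = 56134/65536 = 28067/32768

Answer: 28067/32768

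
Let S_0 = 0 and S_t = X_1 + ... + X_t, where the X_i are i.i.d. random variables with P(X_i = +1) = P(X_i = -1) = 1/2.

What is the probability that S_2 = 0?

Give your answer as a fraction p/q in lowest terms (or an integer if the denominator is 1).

Answer: 1/2

Derivation:
To return to 0 after 2 steps: need exactly 1 step of +1 and 1 of -1.
Favorable paths: C(2,1) = 2
Total paths: 2^2 = 4
P = 2/4 = 1/2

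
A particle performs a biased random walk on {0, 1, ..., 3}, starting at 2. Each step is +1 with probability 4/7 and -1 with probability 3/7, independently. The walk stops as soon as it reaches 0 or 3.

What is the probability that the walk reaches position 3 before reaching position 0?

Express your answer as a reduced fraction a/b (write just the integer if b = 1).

Answer: 28/37

Derivation:
Biased walk: p = 4/7, q = 3/7, r = q/p = 3/4
Gambler's ruin: P(hit 3 before 0 | start at 2) = (1 - r^a)/(1 - r^N)
r^2 = 9/16; r^3 = 27/64
P = (1 - 9/16) / (1 - 27/64) = 7/16 / 37/64 = 28/37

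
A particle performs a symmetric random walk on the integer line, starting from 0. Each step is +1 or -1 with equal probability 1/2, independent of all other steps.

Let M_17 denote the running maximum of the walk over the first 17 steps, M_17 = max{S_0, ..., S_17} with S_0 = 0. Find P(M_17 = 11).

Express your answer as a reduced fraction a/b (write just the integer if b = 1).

Let M_17 = max(S_0,...,S_17). Use the reflection principle: for j ≥ 1, #{paths with M_17 ≥ j} = #{S_17 ≥ j} + #{S_17 ≥ j+1}.
By reflection, #{M_17 ≥ 11} = #{S_17 ≥ 11} + #{S_17 ≥ 12} = 834 + 154 = 988.
#{M_17 ≥ 12} = #{S_17 ≥ 12} + #{S_17 ≥ 13} = 154 + 154 = 308.
#{M_17 = 11} = 988 - 308 = 680.
P(M_17 = 11) = 680/131072 = 85/16384

Answer: 85/16384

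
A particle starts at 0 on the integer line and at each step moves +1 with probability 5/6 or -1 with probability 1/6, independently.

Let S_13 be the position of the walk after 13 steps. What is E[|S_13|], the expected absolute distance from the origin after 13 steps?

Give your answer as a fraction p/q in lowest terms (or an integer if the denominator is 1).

S_13 takes values m ≡ 1 (mod 2) with |m| ≤ 13; P(S_13=m) = C(13,(13+m)/2) · (5/6)^((13+m)/2) · (1/6)^((13-m)/2).
Distribution: P(S=-13)=1/13060694016, P(S=-11)=65/13060694016, P(S=-9)=325/2176782336, P(S=-7)=17875/6530347008, P(S=-5)=446875/13060694016, P(S=-3)=446875/1451188224, P(S=-1)=2234375/1088391168, P(S=1)=11171875/1088391168, P(S=3)=55859375/1451188224, P(S=5)=1396484375/13060694016, P(S=7)=1396484375/6530347008, P(S=9)=634765625/2176782336, P(S=11)=3173828125/13060694016, P(S=13)=1220703125/13060694016
E[|S_13|] = Σ_m |m|·P(S_13=m) = 1573270049/181398528

Answer: 1573270049/181398528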